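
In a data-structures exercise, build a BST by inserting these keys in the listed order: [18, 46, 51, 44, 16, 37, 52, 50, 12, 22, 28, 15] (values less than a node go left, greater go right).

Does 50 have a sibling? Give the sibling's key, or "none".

52

18: root
46: right child of 18 (depth 1)
51: right child of 46 (depth 2)
44: left child of 46 (depth 2)
16: left child of 18 (depth 1)
37: left child of 44 (depth 3)
52: right child of 51 (depth 3)
50: left child of 51 (depth 3)
12: left child of 16 (depth 2)
22: left child of 37 (depth 4)
28: right child of 22 (depth 5)
15: right child of 12 (depth 3)

50's parent is 51; the other child of 51 is 52.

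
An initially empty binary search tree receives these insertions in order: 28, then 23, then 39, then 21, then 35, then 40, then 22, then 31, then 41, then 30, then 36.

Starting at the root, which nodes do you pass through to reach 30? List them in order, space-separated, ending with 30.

28 39 35 31 30

28: root
23: left child of 28 (depth 1)
39: right child of 28 (depth 1)
21: left child of 23 (depth 2)
35: left child of 39 (depth 2)
40: right child of 39 (depth 2)
22: right child of 21 (depth 3)
31: left child of 35 (depth 3)
41: right child of 40 (depth 3)
30: left child of 31 (depth 4)
36: right child of 35 (depth 3)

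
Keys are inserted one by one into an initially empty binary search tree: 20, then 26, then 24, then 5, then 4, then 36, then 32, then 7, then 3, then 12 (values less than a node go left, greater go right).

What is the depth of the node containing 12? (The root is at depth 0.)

3

Resulting structure (node: left, right):
  20: L=5, R=26
  26: L=24, R=36
  24: L=–, R=–
  5: L=4, R=7
  4: L=3, R=–
  36: L=32, R=–
  32: L=–, R=–
  7: L=–, R=12
  3: L=–, R=–
  12: L=–, R=–

Path to 12: 20 → 5 → 7 → 12, which is 3 edges.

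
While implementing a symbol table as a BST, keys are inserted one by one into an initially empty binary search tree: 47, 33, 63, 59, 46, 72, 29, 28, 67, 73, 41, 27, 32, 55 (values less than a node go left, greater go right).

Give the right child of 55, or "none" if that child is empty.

none

Insert 47: tree is empty, so 47 becomes the root.
Insert 33: 33 < 47 → go left. Place as left child of 47.
Insert 63: 63 > 47 → go right. Place as right child of 47.
Insert 59: 59 > 47 → go right; 59 < 63 → go left. Place as left child of 63.
Insert 46: 46 < 47 → go left; 46 > 33 → go right. Place as right child of 33.
Insert 72: 72 > 47 → go right; 72 > 63 → go right. Place as right child of 63.
Insert 29: 29 < 47 → go left; 29 < 33 → go left. Place as left child of 33.
Insert 28: 28 < 47 → go left; 28 < 33 → go left; 28 < 29 → go left. Place as left child of 29.
Insert 67: 67 > 47 → go right; 67 > 63 → go right; 67 < 72 → go left. Place as left child of 72.
Insert 73: 73 > 47 → go right; 73 > 63 → go right; 73 > 72 → go right. Place as right child of 72.
Insert 41: 41 < 47 → go left; 41 > 33 → go right; 41 < 46 → go left. Place as left child of 46.
Insert 27: 27 < 47 → go left; 27 < 33 → go left; 27 < 29 → go left; 27 < 28 → go left. Place as left child of 28.
Insert 32: 32 < 47 → go left; 32 < 33 → go left; 32 > 29 → go right. Place as right child of 29.
Insert 55: 55 > 47 → go right; 55 < 63 → go left; 55 < 59 → go left. Place as left child of 59.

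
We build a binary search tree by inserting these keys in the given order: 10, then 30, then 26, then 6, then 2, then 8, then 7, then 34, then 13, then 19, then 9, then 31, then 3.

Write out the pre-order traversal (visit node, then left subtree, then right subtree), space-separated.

10 6 2 3 8 7 9 30 26 13 19 34 31

10: root
30: right child of 10 (depth 1)
26: left child of 30 (depth 2)
6: left child of 10 (depth 1)
2: left child of 6 (depth 2)
8: right child of 6 (depth 2)
7: left child of 8 (depth 3)
34: right child of 30 (depth 2)
13: left child of 26 (depth 3)
19: right child of 13 (depth 4)
9: right child of 8 (depth 3)
31: left child of 34 (depth 3)
3: right child of 2 (depth 3)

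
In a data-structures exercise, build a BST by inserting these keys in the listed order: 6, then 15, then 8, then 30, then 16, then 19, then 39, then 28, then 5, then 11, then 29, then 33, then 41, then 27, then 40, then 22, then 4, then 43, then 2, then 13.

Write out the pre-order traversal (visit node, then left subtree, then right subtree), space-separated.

Insert 6: tree is empty, so 6 becomes the root.
Insert 15: 15 > 6 → go right. Place as right child of 6.
Insert 8: 8 > 6 → go right; 8 < 15 → go left. Place as left child of 15.
Insert 30: 30 > 6 → go right; 30 > 15 → go right. Place as right child of 15.
Insert 16: 16 > 6 → go right; 16 > 15 → go right; 16 < 30 → go left. Place as left child of 30.
Insert 19: 19 > 6 → go right; 19 > 15 → go right; 19 < 30 → go left; 19 > 16 → go right. Place as right child of 16.
Insert 39: 39 > 6 → go right; 39 > 15 → go right; 39 > 30 → go right. Place as right child of 30.
Insert 28: 28 > 6 → go right; 28 > 15 → go right; 28 < 30 → go left; 28 > 16 → go right; 28 > 19 → go right. Place as right child of 19.
Insert 5: 5 < 6 → go left. Place as left child of 6.
Insert 11: 11 > 6 → go right; 11 < 15 → go left; 11 > 8 → go right. Place as right child of 8.
Insert 29: 29 > 6 → go right; 29 > 15 → go right; 29 < 30 → go left; 29 > 16 → go right; 29 > 19 → go right; 29 > 28 → go right. Place as right child of 28.
Insert 33: 33 > 6 → go right; 33 > 15 → go right; 33 > 30 → go right; 33 < 39 → go left. Place as left child of 39.
Insert 41: 41 > 6 → go right; 41 > 15 → go right; 41 > 30 → go right; 41 > 39 → go right. Place as right child of 39.
Insert 27: 27 > 6 → go right; 27 > 15 → go right; 27 < 30 → go left; 27 > 16 → go right; 27 > 19 → go right; 27 < 28 → go left. Place as left child of 28.
Insert 40: 40 > 6 → go right; 40 > 15 → go right; 40 > 30 → go right; 40 > 39 → go right; 40 < 41 → go left. Place as left child of 41.
Insert 22: 22 > 6 → go right; 22 > 15 → go right; 22 < 30 → go left; 22 > 16 → go right; 22 > 19 → go right; 22 < 28 → go left; 22 < 27 → go left. Place as left child of 27.
Insert 4: 4 < 6 → go left; 4 < 5 → go left. Place as left child of 5.
Insert 43: 43 > 6 → go right; 43 > 15 → go right; 43 > 30 → go right; 43 > 39 → go right; 43 > 41 → go right. Place as right child of 41.
Insert 2: 2 < 6 → go left; 2 < 5 → go left; 2 < 4 → go left. Place as left child of 4.
Insert 13: 13 > 6 → go right; 13 < 15 → go left; 13 > 8 → go right; 13 > 11 → go right. Place as right child of 11.

6 5 4 2 15 8 11 13 30 16 19 28 27 22 29 39 33 41 40 43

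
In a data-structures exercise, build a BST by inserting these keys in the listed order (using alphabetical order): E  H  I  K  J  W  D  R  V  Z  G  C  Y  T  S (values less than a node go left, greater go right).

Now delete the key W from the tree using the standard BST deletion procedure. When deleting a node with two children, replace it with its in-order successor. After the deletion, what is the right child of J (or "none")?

none

Insert E: tree is empty, so E becomes the root.
Insert H: H > E → go right. Place as right child of E.
Insert I: I > E → go right; I > H → go right. Place as right child of H.
Insert K: K > E → go right; K > H → go right; K > I → go right. Place as right child of I.
Insert J: J > E → go right; J > H → go right; J > I → go right; J < K → go left. Place as left child of K.
Insert W: W > E → go right; W > H → go right; W > I → go right; W > K → go right. Place as right child of K.
Insert D: D < E → go left. Place as left child of E.
Insert R: R > E → go right; R > H → go right; R > I → go right; R > K → go right; R < W → go left. Place as left child of W.
Insert V: V > E → go right; V > H → go right; V > I → go right; V > K → go right; V < W → go left; V > R → go right. Place as right child of R.
Insert Z: Z > E → go right; Z > H → go right; Z > I → go right; Z > K → go right; Z > W → go right. Place as right child of W.
Insert G: G > E → go right; G < H → go left. Place as left child of H.
Insert C: C < E → go left; C < D → go left. Place as left child of D.
Insert Y: Y > E → go right; Y > H → go right; Y > I → go right; Y > K → go right; Y > W → go right; Y < Z → go left. Place as left child of Z.
Insert T: T > E → go right; T > H → go right; T > I → go right; T > K → go right; T < W → go left; T > R → go right; T < V → go left. Place as left child of V.
Insert S: S > E → go right; S > H → go right; S > I → go right; S > K → go right; S < W → go left; S > R → go right; S < V → go left; S < T → go left. Place as left child of T.

Delete W (two children — replace with in-order successor).
After deletion, J's right child: none.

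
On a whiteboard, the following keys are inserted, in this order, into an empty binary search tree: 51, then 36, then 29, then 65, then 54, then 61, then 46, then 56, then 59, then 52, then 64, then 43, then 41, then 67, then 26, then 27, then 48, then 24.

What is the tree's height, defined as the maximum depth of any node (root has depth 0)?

5

51: root
36: left child of 51 (depth 1)
29: left child of 36 (depth 2)
65: right child of 51 (depth 1)
54: left child of 65 (depth 2)
61: right child of 54 (depth 3)
46: right child of 36 (depth 2)
56: left child of 61 (depth 4)
59: right child of 56 (depth 5)
52: left child of 54 (depth 3)
64: right child of 61 (depth 4)
43: left child of 46 (depth 3)
41: left child of 43 (depth 4)
67: right child of 65 (depth 2)
26: left child of 29 (depth 3)
27: right child of 26 (depth 4)
48: right child of 46 (depth 3)
24: left child of 26 (depth 4)

The deepest node is 59 at depth 5.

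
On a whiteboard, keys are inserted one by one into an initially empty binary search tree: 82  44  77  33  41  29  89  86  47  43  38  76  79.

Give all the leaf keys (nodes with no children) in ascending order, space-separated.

29 38 43 76 79 86

Insert 82: tree is empty, so 82 becomes the root.
Insert 44: 44 < 82 → go left. Place as left child of 82.
Insert 77: 77 < 82 → go left; 77 > 44 → go right. Place as right child of 44.
Insert 33: 33 < 82 → go left; 33 < 44 → go left. Place as left child of 44.
Insert 41: 41 < 82 → go left; 41 < 44 → go left; 41 > 33 → go right. Place as right child of 33.
Insert 29: 29 < 82 → go left; 29 < 44 → go left; 29 < 33 → go left. Place as left child of 33.
Insert 89: 89 > 82 → go right. Place as right child of 82.
Insert 86: 86 > 82 → go right; 86 < 89 → go left. Place as left child of 89.
Insert 47: 47 < 82 → go left; 47 > 44 → go right; 47 < 77 → go left. Place as left child of 77.
Insert 43: 43 < 82 → go left; 43 < 44 → go left; 43 > 33 → go right; 43 > 41 → go right. Place as right child of 41.
Insert 38: 38 < 82 → go left; 38 < 44 → go left; 38 > 33 → go right; 38 < 41 → go left. Place as left child of 41.
Insert 76: 76 < 82 → go left; 76 > 44 → go right; 76 < 77 → go left; 76 > 47 → go right. Place as right child of 47.
Insert 79: 79 < 82 → go left; 79 > 44 → go right; 79 > 77 → go right. Place as right child of 77.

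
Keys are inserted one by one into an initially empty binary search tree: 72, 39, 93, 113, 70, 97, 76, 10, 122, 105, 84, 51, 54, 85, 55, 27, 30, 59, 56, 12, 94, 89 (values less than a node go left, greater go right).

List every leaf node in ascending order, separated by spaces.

12 30 56 89 94 105 122

Insert 72: tree is empty, so 72 becomes the root.
Insert 39: 39 < 72 → go left. Place as left child of 72.
Insert 93: 93 > 72 → go right. Place as right child of 72.
Insert 113: 113 > 72 → go right; 113 > 93 → go right. Place as right child of 93.
Insert 70: 70 < 72 → go left; 70 > 39 → go right. Place as right child of 39.
Insert 97: 97 > 72 → go right; 97 > 93 → go right; 97 < 113 → go left. Place as left child of 113.
Insert 76: 76 > 72 → go right; 76 < 93 → go left. Place as left child of 93.
Insert 10: 10 < 72 → go left; 10 < 39 → go left. Place as left child of 39.
Insert 122: 122 > 72 → go right; 122 > 93 → go right; 122 > 113 → go right. Place as right child of 113.
Insert 105: 105 > 72 → go right; 105 > 93 → go right; 105 < 113 → go left; 105 > 97 → go right. Place as right child of 97.
Insert 84: 84 > 72 → go right; 84 < 93 → go left; 84 > 76 → go right. Place as right child of 76.
Insert 51: 51 < 72 → go left; 51 > 39 → go right; 51 < 70 → go left. Place as left child of 70.
Insert 54: 54 < 72 → go left; 54 > 39 → go right; 54 < 70 → go left; 54 > 51 → go right. Place as right child of 51.
Insert 85: 85 > 72 → go right; 85 < 93 → go left; 85 > 76 → go right; 85 > 84 → go right. Place as right child of 84.
Insert 55: 55 < 72 → go left; 55 > 39 → go right; 55 < 70 → go left; 55 > 51 → go right; 55 > 54 → go right. Place as right child of 54.
Insert 27: 27 < 72 → go left; 27 < 39 → go left; 27 > 10 → go right. Place as right child of 10.
Insert 30: 30 < 72 → go left; 30 < 39 → go left; 30 > 10 → go right; 30 > 27 → go right. Place as right child of 27.
Insert 59: 59 < 72 → go left; 59 > 39 → go right; 59 < 70 → go left; 59 > 51 → go right; 59 > 54 → go right; 59 > 55 → go right. Place as right child of 55.
Insert 56: 56 < 72 → go left; 56 > 39 → go right; 56 < 70 → go left; 56 > 51 → go right; 56 > 54 → go right; 56 > 55 → go right; 56 < 59 → go left. Place as left child of 59.
Insert 12: 12 < 72 → go left; 12 < 39 → go left; 12 > 10 → go right; 12 < 27 → go left. Place as left child of 27.
Insert 94: 94 > 72 → go right; 94 > 93 → go right; 94 < 113 → go left; 94 < 97 → go left. Place as left child of 97.
Insert 89: 89 > 72 → go right; 89 < 93 → go left; 89 > 76 → go right; 89 > 84 → go right; 89 > 85 → go right. Place as right child of 85.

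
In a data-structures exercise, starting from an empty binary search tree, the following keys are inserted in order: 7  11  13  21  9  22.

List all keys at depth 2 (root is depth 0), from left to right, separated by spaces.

9 13

Insert 7: tree is empty, so 7 becomes the root.
Insert 11: 11 > 7 → go right. Place as right child of 7.
Insert 13: 13 > 7 → go right; 13 > 11 → go right. Place as right child of 11.
Insert 21: 21 > 7 → go right; 21 > 11 → go right; 21 > 13 → go right. Place as right child of 13.
Insert 9: 9 > 7 → go right; 9 < 11 → go left. Place as left child of 11.
Insert 22: 22 > 7 → go right; 22 > 11 → go right; 22 > 13 → go right; 22 > 21 → go right. Place as right child of 21.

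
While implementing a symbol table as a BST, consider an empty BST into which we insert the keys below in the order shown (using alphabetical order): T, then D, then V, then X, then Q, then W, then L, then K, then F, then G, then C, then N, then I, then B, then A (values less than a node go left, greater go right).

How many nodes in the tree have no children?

Resulting structure (node: left, right):
  T: L=D, R=V
  D: L=C, R=Q
  V: L=–, R=X
  X: L=W, R=–
  Q: L=L, R=–
  W: L=–, R=–
  L: L=K, R=N
  K: L=F, R=–
  F: L=–, R=G
  G: L=–, R=I
  C: L=B, R=–
  N: L=–, R=–
  I: L=–, R=–
  B: L=A, R=–
  A: L=–, R=–

Leaves: A, I, N, W — 4 in total.

4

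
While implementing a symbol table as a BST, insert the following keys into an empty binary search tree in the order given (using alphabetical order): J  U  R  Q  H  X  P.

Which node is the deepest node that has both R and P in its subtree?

R

J: root
U: right child of J (depth 1)
R: left child of U (depth 2)
Q: left child of R (depth 3)
H: left child of J (depth 1)
X: right child of U (depth 2)
P: left child of Q (depth 4)

Path to R: J → U → R
Path to P: J → U → R → Q → P
R lies on both paths and is an ancestor of the other node.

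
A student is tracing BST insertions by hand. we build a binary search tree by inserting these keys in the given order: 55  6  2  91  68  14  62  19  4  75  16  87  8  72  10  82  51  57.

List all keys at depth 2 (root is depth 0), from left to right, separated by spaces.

2 14 68

55: root
6: left child of 55 (depth 1)
2: left child of 6 (depth 2)
91: right child of 55 (depth 1)
68: left child of 91 (depth 2)
14: right child of 6 (depth 2)
62: left child of 68 (depth 3)
19: right child of 14 (depth 3)
4: right child of 2 (depth 3)
75: right child of 68 (depth 3)
16: left child of 19 (depth 4)
87: right child of 75 (depth 4)
8: left child of 14 (depth 3)
72: left child of 75 (depth 4)
10: right child of 8 (depth 4)
82: left child of 87 (depth 5)
51: right child of 19 (depth 4)
57: left child of 62 (depth 4)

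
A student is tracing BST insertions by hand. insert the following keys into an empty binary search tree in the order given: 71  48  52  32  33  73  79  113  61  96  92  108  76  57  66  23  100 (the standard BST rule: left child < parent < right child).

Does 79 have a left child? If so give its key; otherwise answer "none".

76

Insert 71: tree is empty, so 71 becomes the root.
Insert 48: 48 < 71 → go left. Place as left child of 71.
Insert 52: 52 < 71 → go left; 52 > 48 → go right. Place as right child of 48.
Insert 32: 32 < 71 → go left; 32 < 48 → go left. Place as left child of 48.
Insert 33: 33 < 71 → go left; 33 < 48 → go left; 33 > 32 → go right. Place as right child of 32.
Insert 73: 73 > 71 → go right. Place as right child of 71.
Insert 79: 79 > 71 → go right; 79 > 73 → go right. Place as right child of 73.
Insert 113: 113 > 71 → go right; 113 > 73 → go right; 113 > 79 → go right. Place as right child of 79.
Insert 61: 61 < 71 → go left; 61 > 48 → go right; 61 > 52 → go right. Place as right child of 52.
Insert 96: 96 > 71 → go right; 96 > 73 → go right; 96 > 79 → go right; 96 < 113 → go left. Place as left child of 113.
Insert 92: 92 > 71 → go right; 92 > 73 → go right; 92 > 79 → go right; 92 < 113 → go left; 92 < 96 → go left. Place as left child of 96.
Insert 108: 108 > 71 → go right; 108 > 73 → go right; 108 > 79 → go right; 108 < 113 → go left; 108 > 96 → go right. Place as right child of 96.
Insert 76: 76 > 71 → go right; 76 > 73 → go right; 76 < 79 → go left. Place as left child of 79.
Insert 57: 57 < 71 → go left; 57 > 48 → go right; 57 > 52 → go right; 57 < 61 → go left. Place as left child of 61.
Insert 66: 66 < 71 → go left; 66 > 48 → go right; 66 > 52 → go right; 66 > 61 → go right. Place as right child of 61.
Insert 23: 23 < 71 → go left; 23 < 48 → go left; 23 < 32 → go left. Place as left child of 32.
Insert 100: 100 > 71 → go right; 100 > 73 → go right; 100 > 79 → go right; 100 < 113 → go left; 100 > 96 → go right; 100 < 108 → go left. Place as left child of 108.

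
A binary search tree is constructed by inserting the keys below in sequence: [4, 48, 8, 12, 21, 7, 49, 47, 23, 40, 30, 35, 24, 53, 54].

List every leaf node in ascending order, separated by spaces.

7 24 35 54

Insert 4: tree is empty, so 4 becomes the root.
Insert 48: 48 > 4 → go right. Place as right child of 4.
Insert 8: 8 > 4 → go right; 8 < 48 → go left. Place as left child of 48.
Insert 12: 12 > 4 → go right; 12 < 48 → go left; 12 > 8 → go right. Place as right child of 8.
Insert 21: 21 > 4 → go right; 21 < 48 → go left; 21 > 8 → go right; 21 > 12 → go right. Place as right child of 12.
Insert 7: 7 > 4 → go right; 7 < 48 → go left; 7 < 8 → go left. Place as left child of 8.
Insert 49: 49 > 4 → go right; 49 > 48 → go right. Place as right child of 48.
Insert 47: 47 > 4 → go right; 47 < 48 → go left; 47 > 8 → go right; 47 > 12 → go right; 47 > 21 → go right. Place as right child of 21.
Insert 23: 23 > 4 → go right; 23 < 48 → go left; 23 > 8 → go right; 23 > 12 → go right; 23 > 21 → go right; 23 < 47 → go left. Place as left child of 47.
Insert 40: 40 > 4 → go right; 40 < 48 → go left; 40 > 8 → go right; 40 > 12 → go right; 40 > 21 → go right; 40 < 47 → go left; 40 > 23 → go right. Place as right child of 23.
Insert 30: 30 > 4 → go right; 30 < 48 → go left; 30 > 8 → go right; 30 > 12 → go right; 30 > 21 → go right; 30 < 47 → go left; 30 > 23 → go right; 30 < 40 → go left. Place as left child of 40.
Insert 35: 35 > 4 → go right; 35 < 48 → go left; 35 > 8 → go right; 35 > 12 → go right; 35 > 21 → go right; 35 < 47 → go left; 35 > 23 → go right; 35 < 40 → go left; 35 > 30 → go right. Place as right child of 30.
Insert 24: 24 > 4 → go right; 24 < 48 → go left; 24 > 8 → go right; 24 > 12 → go right; 24 > 21 → go right; 24 < 47 → go left; 24 > 23 → go right; 24 < 40 → go left; 24 < 30 → go left. Place as left child of 30.
Insert 53: 53 > 4 → go right; 53 > 48 → go right; 53 > 49 → go right. Place as right child of 49.
Insert 54: 54 > 4 → go right; 54 > 48 → go right; 54 > 49 → go right; 54 > 53 → go right. Place as right child of 53.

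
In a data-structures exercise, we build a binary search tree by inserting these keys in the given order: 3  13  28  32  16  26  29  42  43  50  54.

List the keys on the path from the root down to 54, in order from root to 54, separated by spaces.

3 13 28 32 42 43 50 54

Insert 3: tree is empty, so 3 becomes the root.
Insert 13: 13 > 3 → go right. Place as right child of 3.
Insert 28: 28 > 3 → go right; 28 > 13 → go right. Place as right child of 13.
Insert 32: 32 > 3 → go right; 32 > 13 → go right; 32 > 28 → go right. Place as right child of 28.
Insert 16: 16 > 3 → go right; 16 > 13 → go right; 16 < 28 → go left. Place as left child of 28.
Insert 26: 26 > 3 → go right; 26 > 13 → go right; 26 < 28 → go left; 26 > 16 → go right. Place as right child of 16.
Insert 29: 29 > 3 → go right; 29 > 13 → go right; 29 > 28 → go right; 29 < 32 → go left. Place as left child of 32.
Insert 42: 42 > 3 → go right; 42 > 13 → go right; 42 > 28 → go right; 42 > 32 → go right. Place as right child of 32.
Insert 43: 43 > 3 → go right; 43 > 13 → go right; 43 > 28 → go right; 43 > 32 → go right; 43 > 42 → go right. Place as right child of 42.
Insert 50: 50 > 3 → go right; 50 > 13 → go right; 50 > 28 → go right; 50 > 32 → go right; 50 > 42 → go right; 50 > 43 → go right. Place as right child of 43.
Insert 54: 54 > 3 → go right; 54 > 13 → go right; 54 > 28 → go right; 54 > 32 → go right; 54 > 42 → go right; 54 > 43 → go right; 54 > 50 → go right. Place as right child of 50.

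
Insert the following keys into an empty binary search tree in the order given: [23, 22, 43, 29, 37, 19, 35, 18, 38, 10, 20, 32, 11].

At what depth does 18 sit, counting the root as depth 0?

Resulting structure (node: left, right):
  23: L=22, R=43
  22: L=19, R=–
  43: L=29, R=–
  29: L=–, R=37
  37: L=35, R=38
  19: L=18, R=20
  35: L=32, R=–
  18: L=10, R=–
  38: L=–, R=–
  10: L=–, R=11
  20: L=–, R=–
  32: L=–, R=–
  11: L=–, R=–

Path to 18: 23 → 22 → 19 → 18, which is 3 edges.

3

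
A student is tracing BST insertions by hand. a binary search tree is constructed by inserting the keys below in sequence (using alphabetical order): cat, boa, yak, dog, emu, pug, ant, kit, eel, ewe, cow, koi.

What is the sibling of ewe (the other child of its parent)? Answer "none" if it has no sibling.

koi

Insert cat: tree is empty, so cat becomes the root.
Insert boa: boa < cat → go left. Place as left child of cat.
Insert yak: yak > cat → go right. Place as right child of cat.
Insert dog: dog > cat → go right; dog < yak → go left. Place as left child of yak.
Insert emu: emu > cat → go right; emu < yak → go left; emu > dog → go right. Place as right child of dog.
Insert pug: pug > cat → go right; pug < yak → go left; pug > dog → go right; pug > emu → go right. Place as right child of emu.
Insert ant: ant < cat → go left; ant < boa → go left. Place as left child of boa.
Insert kit: kit > cat → go right; kit < yak → go left; kit > dog → go right; kit > emu → go right; kit < pug → go left. Place as left child of pug.
Insert eel: eel > cat → go right; eel < yak → go left; eel > dog → go right; eel < emu → go left. Place as left child of emu.
Insert ewe: ewe > cat → go right; ewe < yak → go left; ewe > dog → go right; ewe > emu → go right; ewe < pug → go left; ewe < kit → go left. Place as left child of kit.
Insert cow: cow > cat → go right; cow < yak → go left; cow < dog → go left. Place as left child of dog.
Insert koi: koi > cat → go right; koi < yak → go left; koi > dog → go right; koi > emu → go right; koi < pug → go left; koi > kit → go right. Place as right child of kit.

ewe's parent is kit; the other child of kit is koi.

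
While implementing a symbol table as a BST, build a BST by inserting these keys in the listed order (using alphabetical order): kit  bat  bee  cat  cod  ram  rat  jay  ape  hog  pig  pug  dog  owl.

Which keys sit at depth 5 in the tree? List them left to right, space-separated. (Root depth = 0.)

jay

Insert kit: tree is empty, so kit becomes the root.
Insert bat: bat < kit → go left. Place as left child of kit.
Insert bee: bee < kit → go left; bee > bat → go right. Place as right child of bat.
Insert cat: cat < kit → go left; cat > bat → go right; cat > bee → go right. Place as right child of bee.
Insert cod: cod < kit → go left; cod > bat → go right; cod > bee → go right; cod > cat → go right. Place as right child of cat.
Insert ram: ram > kit → go right. Place as right child of kit.
Insert rat: rat > kit → go right; rat > ram → go right. Place as right child of ram.
Insert jay: jay < kit → go left; jay > bat → go right; jay > bee → go right; jay > cat → go right; jay > cod → go right. Place as right child of cod.
Insert ape: ape < kit → go left; ape < bat → go left. Place as left child of bat.
Insert hog: hog < kit → go left; hog > bat → go right; hog > bee → go right; hog > cat → go right; hog > cod → go right; hog < jay → go left. Place as left child of jay.
Insert pig: pig > kit → go right; pig < ram → go left. Place as left child of ram.
Insert pug: pug > kit → go right; pug < ram → go left; pug > pig → go right. Place as right child of pig.
Insert dog: dog < kit → go left; dog > bat → go right; dog > bee → go right; dog > cat → go right; dog > cod → go right; dog < jay → go left; dog < hog → go left. Place as left child of hog.
Insert owl: owl > kit → go right; owl < ram → go left; owl < pig → go left. Place as left child of pig.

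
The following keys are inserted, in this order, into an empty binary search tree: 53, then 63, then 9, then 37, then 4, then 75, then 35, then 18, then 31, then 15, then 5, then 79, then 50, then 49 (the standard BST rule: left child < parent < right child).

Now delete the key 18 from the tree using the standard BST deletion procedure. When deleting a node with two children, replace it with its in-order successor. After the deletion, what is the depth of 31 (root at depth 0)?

Insert 53: tree is empty, so 53 becomes the root.
Insert 63: 63 > 53 → go right. Place as right child of 53.
Insert 9: 9 < 53 → go left. Place as left child of 53.
Insert 37: 37 < 53 → go left; 37 > 9 → go right. Place as right child of 9.
Insert 4: 4 < 53 → go left; 4 < 9 → go left. Place as left child of 9.
Insert 75: 75 > 53 → go right; 75 > 63 → go right. Place as right child of 63.
Insert 35: 35 < 53 → go left; 35 > 9 → go right; 35 < 37 → go left. Place as left child of 37.
Insert 18: 18 < 53 → go left; 18 > 9 → go right; 18 < 37 → go left; 18 < 35 → go left. Place as left child of 35.
Insert 31: 31 < 53 → go left; 31 > 9 → go right; 31 < 37 → go left; 31 < 35 → go left; 31 > 18 → go right. Place as right child of 18.
Insert 15: 15 < 53 → go left; 15 > 9 → go right; 15 < 37 → go left; 15 < 35 → go left; 15 < 18 → go left. Place as left child of 18.
Insert 5: 5 < 53 → go left; 5 < 9 → go left; 5 > 4 → go right. Place as right child of 4.
Insert 79: 79 > 53 → go right; 79 > 63 → go right; 79 > 75 → go right. Place as right child of 75.
Insert 50: 50 < 53 → go left; 50 > 9 → go right; 50 > 37 → go right. Place as right child of 37.
Insert 49: 49 < 53 → go left; 49 > 9 → go right; 49 > 37 → go right; 49 < 50 → go left. Place as left child of 50.

Delete 18 (two children — replace with in-order successor).
After deletion, path to 31: 53 → 9 → 37 → 35 → 31.

4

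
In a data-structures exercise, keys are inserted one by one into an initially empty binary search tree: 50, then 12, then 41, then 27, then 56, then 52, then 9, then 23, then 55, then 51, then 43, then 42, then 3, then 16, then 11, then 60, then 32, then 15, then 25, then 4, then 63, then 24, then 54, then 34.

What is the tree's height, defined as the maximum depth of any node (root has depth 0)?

Insert 50: tree is empty, so 50 becomes the root.
Insert 12: 12 < 50 → go left. Place as left child of 50.
Insert 41: 41 < 50 → go left; 41 > 12 → go right. Place as right child of 12.
Insert 27: 27 < 50 → go left; 27 > 12 → go right; 27 < 41 → go left. Place as left child of 41.
Insert 56: 56 > 50 → go right. Place as right child of 50.
Insert 52: 52 > 50 → go right; 52 < 56 → go left. Place as left child of 56.
Insert 9: 9 < 50 → go left; 9 < 12 → go left. Place as left child of 12.
Insert 23: 23 < 50 → go left; 23 > 12 → go right; 23 < 41 → go left; 23 < 27 → go left. Place as left child of 27.
Insert 55: 55 > 50 → go right; 55 < 56 → go left; 55 > 52 → go right. Place as right child of 52.
Insert 51: 51 > 50 → go right; 51 < 56 → go left; 51 < 52 → go left. Place as left child of 52.
Insert 43: 43 < 50 → go left; 43 > 12 → go right; 43 > 41 → go right. Place as right child of 41.
Insert 42: 42 < 50 → go left; 42 > 12 → go right; 42 > 41 → go right; 42 < 43 → go left. Place as left child of 43.
Insert 3: 3 < 50 → go left; 3 < 12 → go left; 3 < 9 → go left. Place as left child of 9.
Insert 16: 16 < 50 → go left; 16 > 12 → go right; 16 < 41 → go left; 16 < 27 → go left; 16 < 23 → go left. Place as left child of 23.
Insert 11: 11 < 50 → go left; 11 < 12 → go left; 11 > 9 → go right. Place as right child of 9.
Insert 60: 60 > 50 → go right; 60 > 56 → go right. Place as right child of 56.
Insert 32: 32 < 50 → go left; 32 > 12 → go right; 32 < 41 → go left; 32 > 27 → go right. Place as right child of 27.
Insert 15: 15 < 50 → go left; 15 > 12 → go right; 15 < 41 → go left; 15 < 27 → go left; 15 < 23 → go left; 15 < 16 → go left. Place as left child of 16.
Insert 25: 25 < 50 → go left; 25 > 12 → go right; 25 < 41 → go left; 25 < 27 → go left; 25 > 23 → go right. Place as right child of 23.
Insert 4: 4 < 50 → go left; 4 < 12 → go left; 4 < 9 → go left; 4 > 3 → go right. Place as right child of 3.
Insert 63: 63 > 50 → go right; 63 > 56 → go right; 63 > 60 → go right. Place as right child of 60.
Insert 24: 24 < 50 → go left; 24 > 12 → go right; 24 < 41 → go left; 24 < 27 → go left; 24 > 23 → go right; 24 < 25 → go left. Place as left child of 25.
Insert 54: 54 > 50 → go right; 54 < 56 → go left; 54 > 52 → go right; 54 < 55 → go left. Place as left child of 55.
Insert 34: 34 < 50 → go left; 34 > 12 → go right; 34 < 41 → go left; 34 > 27 → go right; 34 > 32 → go right. Place as right child of 32.

The deepest node is 15 at depth 6.

6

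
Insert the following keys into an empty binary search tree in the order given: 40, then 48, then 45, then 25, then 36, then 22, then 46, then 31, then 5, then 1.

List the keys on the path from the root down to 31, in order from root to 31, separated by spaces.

40 25 36 31

40: root
48: right child of 40 (depth 1)
45: left child of 48 (depth 2)
25: left child of 40 (depth 1)
36: right child of 25 (depth 2)
22: left child of 25 (depth 2)
46: right child of 45 (depth 3)
31: left child of 36 (depth 3)
5: left child of 22 (depth 3)
1: left child of 5 (depth 4)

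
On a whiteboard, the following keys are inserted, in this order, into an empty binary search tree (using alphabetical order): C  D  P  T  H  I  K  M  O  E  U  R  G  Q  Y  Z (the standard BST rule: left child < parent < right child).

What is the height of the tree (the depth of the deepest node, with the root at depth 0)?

Resulting structure (node: left, right):
  C: L=–, R=D
  D: L=–, R=P
  P: L=H, R=T
  T: L=R, R=U
  H: L=E, R=I
  I: L=–, R=K
  K: L=–, R=M
  M: L=–, R=O
  O: L=–, R=–
  E: L=–, R=G
  U: L=–, R=Y
  R: L=Q, R=–
  G: L=–, R=–
  Q: L=–, R=–
  Y: L=–, R=Z
  Z: L=–, R=–

The deepest node is O at depth 7.

7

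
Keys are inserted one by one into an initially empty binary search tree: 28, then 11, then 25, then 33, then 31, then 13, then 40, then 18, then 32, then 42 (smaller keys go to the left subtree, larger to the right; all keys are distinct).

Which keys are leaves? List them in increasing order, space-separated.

18 32 42

Resulting structure (node: left, right):
  28: L=11, R=33
  11: L=–, R=25
  25: L=13, R=–
  33: L=31, R=40
  31: L=–, R=32
  13: L=–, R=18
  40: L=–, R=42
  18: L=–, R=–
  32: L=–, R=–
  42: L=–, R=–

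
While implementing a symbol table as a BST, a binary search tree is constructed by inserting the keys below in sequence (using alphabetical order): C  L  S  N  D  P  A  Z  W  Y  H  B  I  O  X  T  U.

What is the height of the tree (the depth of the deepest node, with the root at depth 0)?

C: root
L: right child of C (depth 1)
S: right child of L (depth 2)
N: left child of S (depth 3)
D: left child of L (depth 2)
P: right child of N (depth 4)
A: left child of C (depth 1)
Z: right child of S (depth 3)
W: left child of Z (depth 4)
Y: right child of W (depth 5)
H: right child of D (depth 3)
B: right child of A (depth 2)
I: right child of H (depth 4)
O: left child of P (depth 5)
X: left child of Y (depth 6)
T: left child of W (depth 5)
U: right child of T (depth 6)

The deepest node is X at depth 6.

6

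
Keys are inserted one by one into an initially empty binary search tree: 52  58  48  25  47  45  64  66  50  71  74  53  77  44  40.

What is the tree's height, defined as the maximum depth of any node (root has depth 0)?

6

Insert 52: tree is empty, so 52 becomes the root.
Insert 58: 58 > 52 → go right. Place as right child of 52.
Insert 48: 48 < 52 → go left. Place as left child of 52.
Insert 25: 25 < 52 → go left; 25 < 48 → go left. Place as left child of 48.
Insert 47: 47 < 52 → go left; 47 < 48 → go left; 47 > 25 → go right. Place as right child of 25.
Insert 45: 45 < 52 → go left; 45 < 48 → go left; 45 > 25 → go right; 45 < 47 → go left. Place as left child of 47.
Insert 64: 64 > 52 → go right; 64 > 58 → go right. Place as right child of 58.
Insert 66: 66 > 52 → go right; 66 > 58 → go right; 66 > 64 → go right. Place as right child of 64.
Insert 50: 50 < 52 → go left; 50 > 48 → go right. Place as right child of 48.
Insert 71: 71 > 52 → go right; 71 > 58 → go right; 71 > 64 → go right; 71 > 66 → go right. Place as right child of 66.
Insert 74: 74 > 52 → go right; 74 > 58 → go right; 74 > 64 → go right; 74 > 66 → go right; 74 > 71 → go right. Place as right child of 71.
Insert 53: 53 > 52 → go right; 53 < 58 → go left. Place as left child of 58.
Insert 77: 77 > 52 → go right; 77 > 58 → go right; 77 > 64 → go right; 77 > 66 → go right; 77 > 71 → go right; 77 > 74 → go right. Place as right child of 74.
Insert 44: 44 < 52 → go left; 44 < 48 → go left; 44 > 25 → go right; 44 < 47 → go left; 44 < 45 → go left. Place as left child of 45.
Insert 40: 40 < 52 → go left; 40 < 48 → go left; 40 > 25 → go right; 40 < 47 → go left; 40 < 45 → go left; 40 < 44 → go left. Place as left child of 44.

The deepest node is 77 at depth 6.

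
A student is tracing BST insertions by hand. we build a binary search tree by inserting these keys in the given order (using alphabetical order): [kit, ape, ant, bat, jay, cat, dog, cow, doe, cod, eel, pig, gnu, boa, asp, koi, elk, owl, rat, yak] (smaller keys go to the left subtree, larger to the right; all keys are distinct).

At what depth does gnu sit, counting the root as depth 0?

Resulting structure (node: left, right):
  kit: L=ape, R=pig
  ape: L=ant, R=bat
  ant: L=–, R=–
  bat: L=asp, R=jay
  jay: L=cat, R=–
  cat: L=boa, R=dog
  dog: L=cow, R=eel
  cow: L=cod, R=doe
  doe: L=–, R=–
  cod: L=–, R=–
  eel: L=–, R=gnu
  pig: L=koi, R=rat
  gnu: L=elk, R=–
  boa: L=–, R=–
  asp: L=–, R=–
  koi: L=–, R=owl
  elk: L=–, R=–
  owl: L=–, R=–
  rat: L=–, R=yak
  yak: L=–, R=–

Path to gnu: kit → ape → bat → jay → cat → dog → eel → gnu, which is 7 edges.

7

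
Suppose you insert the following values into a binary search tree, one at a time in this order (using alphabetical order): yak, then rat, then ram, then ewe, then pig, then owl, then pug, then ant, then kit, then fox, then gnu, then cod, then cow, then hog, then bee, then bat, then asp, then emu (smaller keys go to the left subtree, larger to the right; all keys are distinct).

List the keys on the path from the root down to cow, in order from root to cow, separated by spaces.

yak rat ram ewe ant cod cow

Insert yak: tree is empty, so yak becomes the root.
Insert rat: rat < yak → go left. Place as left child of yak.
Insert ram: ram < yak → go left; ram < rat → go left. Place as left child of rat.
Insert ewe: ewe < yak → go left; ewe < rat → go left; ewe < ram → go left. Place as left child of ram.
Insert pig: pig < yak → go left; pig < rat → go left; pig < ram → go left; pig > ewe → go right. Place as right child of ewe.
Insert owl: owl < yak → go left; owl < rat → go left; owl < ram → go left; owl > ewe → go right; owl < pig → go left. Place as left child of pig.
Insert pug: pug < yak → go left; pug < rat → go left; pug < ram → go left; pug > ewe → go right; pug > pig → go right. Place as right child of pig.
Insert ant: ant < yak → go left; ant < rat → go left; ant < ram → go left; ant < ewe → go left. Place as left child of ewe.
Insert kit: kit < yak → go left; kit < rat → go left; kit < ram → go left; kit > ewe → go right; kit < pig → go left; kit < owl → go left. Place as left child of owl.
Insert fox: fox < yak → go left; fox < rat → go left; fox < ram → go left; fox > ewe → go right; fox < pig → go left; fox < owl → go left; fox < kit → go left. Place as left child of kit.
Insert gnu: gnu < yak → go left; gnu < rat → go left; gnu < ram → go left; gnu > ewe → go right; gnu < pig → go left; gnu < owl → go left; gnu < kit → go left; gnu > fox → go right. Place as right child of fox.
Insert cod: cod < yak → go left; cod < rat → go left; cod < ram → go left; cod < ewe → go left; cod > ant → go right. Place as right child of ant.
Insert cow: cow < yak → go left; cow < rat → go left; cow < ram → go left; cow < ewe → go left; cow > ant → go right; cow > cod → go right. Place as right child of cod.
Insert hog: hog < yak → go left; hog < rat → go left; hog < ram → go left; hog > ewe → go right; hog < pig → go left; hog < owl → go left; hog < kit → go left; hog > fox → go right; hog > gnu → go right. Place as right child of gnu.
Insert bee: bee < yak → go left; bee < rat → go left; bee < ram → go left; bee < ewe → go left; bee > ant → go right; bee < cod → go left. Place as left child of cod.
Insert bat: bat < yak → go left; bat < rat → go left; bat < ram → go left; bat < ewe → go left; bat > ant → go right; bat < cod → go left; bat < bee → go left. Place as left child of bee.
Insert asp: asp < yak → go left; asp < rat → go left; asp < ram → go left; asp < ewe → go left; asp > ant → go right; asp < cod → go left; asp < bee → go left; asp < bat → go left. Place as left child of bat.
Insert emu: emu < yak → go left; emu < rat → go left; emu < ram → go left; emu < ewe → go left; emu > ant → go right; emu > cod → go right; emu > cow → go right. Place as right child of cow.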